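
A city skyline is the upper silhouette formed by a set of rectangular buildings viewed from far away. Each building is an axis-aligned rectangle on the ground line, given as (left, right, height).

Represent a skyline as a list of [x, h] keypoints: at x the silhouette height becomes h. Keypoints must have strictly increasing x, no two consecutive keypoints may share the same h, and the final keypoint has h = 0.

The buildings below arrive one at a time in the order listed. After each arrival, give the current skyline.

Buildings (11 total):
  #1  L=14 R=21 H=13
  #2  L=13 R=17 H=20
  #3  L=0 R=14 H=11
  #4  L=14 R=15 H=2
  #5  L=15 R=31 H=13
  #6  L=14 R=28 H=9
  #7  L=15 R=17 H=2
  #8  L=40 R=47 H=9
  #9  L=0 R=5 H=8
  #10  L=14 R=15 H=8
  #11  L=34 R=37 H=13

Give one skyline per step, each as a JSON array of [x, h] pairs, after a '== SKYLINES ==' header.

== SKYLINES ==
[[14,13],[21,0]]
[[13,20],[17,13],[21,0]]
[[0,11],[13,20],[17,13],[21,0]]
[[0,11],[13,20],[17,13],[21,0]]
[[0,11],[13,20],[17,13],[31,0]]
[[0,11],[13,20],[17,13],[31,0]]
[[0,11],[13,20],[17,13],[31,0]]
[[0,11],[13,20],[17,13],[31,0],[40,9],[47,0]]
[[0,11],[13,20],[17,13],[31,0],[40,9],[47,0]]
[[0,11],[13,20],[17,13],[31,0],[40,9],[47,0]]
[[0,11],[13,20],[17,13],[31,0],[34,13],[37,0],[40,9],[47,0]]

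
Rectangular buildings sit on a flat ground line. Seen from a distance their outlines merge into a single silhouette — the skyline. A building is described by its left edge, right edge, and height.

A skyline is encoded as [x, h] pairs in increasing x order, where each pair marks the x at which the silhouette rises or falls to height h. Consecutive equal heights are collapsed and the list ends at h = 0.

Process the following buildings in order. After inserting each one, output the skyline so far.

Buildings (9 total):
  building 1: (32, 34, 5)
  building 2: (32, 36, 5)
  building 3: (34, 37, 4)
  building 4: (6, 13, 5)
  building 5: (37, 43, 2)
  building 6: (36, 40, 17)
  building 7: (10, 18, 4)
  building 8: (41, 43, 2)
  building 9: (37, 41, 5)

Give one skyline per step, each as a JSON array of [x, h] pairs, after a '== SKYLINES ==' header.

== SKYLINES ==
[[32,5],[34,0]]
[[32,5],[36,0]]
[[32,5],[36,4],[37,0]]
[[6,5],[13,0],[32,5],[36,4],[37,0]]
[[6,5],[13,0],[32,5],[36,4],[37,2],[43,0]]
[[6,5],[13,0],[32,5],[36,17],[40,2],[43,0]]
[[6,5],[13,4],[18,0],[32,5],[36,17],[40,2],[43,0]]
[[6,5],[13,4],[18,0],[32,5],[36,17],[40,2],[43,0]]
[[6,5],[13,4],[18,0],[32,5],[36,17],[40,5],[41,2],[43,0]]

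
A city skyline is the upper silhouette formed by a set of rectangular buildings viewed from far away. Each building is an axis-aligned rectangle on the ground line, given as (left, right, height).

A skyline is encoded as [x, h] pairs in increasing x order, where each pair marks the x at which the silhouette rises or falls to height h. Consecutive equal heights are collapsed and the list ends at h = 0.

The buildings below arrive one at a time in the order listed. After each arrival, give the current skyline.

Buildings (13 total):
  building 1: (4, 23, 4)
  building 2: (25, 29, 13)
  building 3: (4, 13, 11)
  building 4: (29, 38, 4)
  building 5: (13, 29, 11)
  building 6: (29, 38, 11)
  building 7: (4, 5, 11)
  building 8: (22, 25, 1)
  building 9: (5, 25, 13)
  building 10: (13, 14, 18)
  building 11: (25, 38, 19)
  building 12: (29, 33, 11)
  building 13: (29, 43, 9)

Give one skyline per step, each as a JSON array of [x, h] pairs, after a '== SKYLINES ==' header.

== SKYLINES ==
[[4,4],[23,0]]
[[4,4],[23,0],[25,13],[29,0]]
[[4,11],[13,4],[23,0],[25,13],[29,0]]
[[4,11],[13,4],[23,0],[25,13],[29,4],[38,0]]
[[4,11],[25,13],[29,4],[38,0]]
[[4,11],[25,13],[29,11],[38,0]]
[[4,11],[25,13],[29,11],[38,0]]
[[4,11],[25,13],[29,11],[38,0]]
[[4,11],[5,13],[29,11],[38,0]]
[[4,11],[5,13],[13,18],[14,13],[29,11],[38,0]]
[[4,11],[5,13],[13,18],[14,13],[25,19],[38,0]]
[[4,11],[5,13],[13,18],[14,13],[25,19],[38,0]]
[[4,11],[5,13],[13,18],[14,13],[25,19],[38,9],[43,0]]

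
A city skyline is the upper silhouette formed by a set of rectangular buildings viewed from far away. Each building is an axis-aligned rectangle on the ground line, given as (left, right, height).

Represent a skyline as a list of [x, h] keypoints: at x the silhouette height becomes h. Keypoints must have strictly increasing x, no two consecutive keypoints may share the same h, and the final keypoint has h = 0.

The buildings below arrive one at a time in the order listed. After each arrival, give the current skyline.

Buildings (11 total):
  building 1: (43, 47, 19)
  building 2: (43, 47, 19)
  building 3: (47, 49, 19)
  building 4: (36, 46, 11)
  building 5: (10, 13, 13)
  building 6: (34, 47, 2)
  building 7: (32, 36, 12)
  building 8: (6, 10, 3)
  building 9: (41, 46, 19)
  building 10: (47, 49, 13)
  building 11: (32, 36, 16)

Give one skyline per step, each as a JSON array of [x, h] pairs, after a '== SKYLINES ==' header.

== SKYLINES ==
[[43,19],[47,0]]
[[43,19],[47,0]]
[[43,19],[49,0]]
[[36,11],[43,19],[49,0]]
[[10,13],[13,0],[36,11],[43,19],[49,0]]
[[10,13],[13,0],[34,2],[36,11],[43,19],[49,0]]
[[10,13],[13,0],[32,12],[36,11],[43,19],[49,0]]
[[6,3],[10,13],[13,0],[32,12],[36,11],[43,19],[49,0]]
[[6,3],[10,13],[13,0],[32,12],[36,11],[41,19],[49,0]]
[[6,3],[10,13],[13,0],[32,12],[36,11],[41,19],[49,0]]
[[6,3],[10,13],[13,0],[32,16],[36,11],[41,19],[49,0]]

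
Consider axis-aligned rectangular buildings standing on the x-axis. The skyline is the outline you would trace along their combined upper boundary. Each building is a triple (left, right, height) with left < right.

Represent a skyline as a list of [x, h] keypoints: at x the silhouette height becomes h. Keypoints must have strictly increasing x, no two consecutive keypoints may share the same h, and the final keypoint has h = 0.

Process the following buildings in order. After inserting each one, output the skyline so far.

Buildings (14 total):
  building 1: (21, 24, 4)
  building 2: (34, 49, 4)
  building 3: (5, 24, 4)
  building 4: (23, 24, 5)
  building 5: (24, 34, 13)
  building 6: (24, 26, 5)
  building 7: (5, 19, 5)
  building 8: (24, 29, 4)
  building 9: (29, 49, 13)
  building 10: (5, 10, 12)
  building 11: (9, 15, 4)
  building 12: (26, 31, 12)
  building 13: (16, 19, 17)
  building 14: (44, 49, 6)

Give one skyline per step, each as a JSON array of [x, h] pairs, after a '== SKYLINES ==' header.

== SKYLINES ==
[[21,4],[24,0]]
[[21,4],[24,0],[34,4],[49,0]]
[[5,4],[24,0],[34,4],[49,0]]
[[5,4],[23,5],[24,0],[34,4],[49,0]]
[[5,4],[23,5],[24,13],[34,4],[49,0]]
[[5,4],[23,5],[24,13],[34,4],[49,0]]
[[5,5],[19,4],[23,5],[24,13],[34,4],[49,0]]
[[5,5],[19,4],[23,5],[24,13],[34,4],[49,0]]
[[5,5],[19,4],[23,5],[24,13],[49,0]]
[[5,12],[10,5],[19,4],[23,5],[24,13],[49,0]]
[[5,12],[10,5],[19,4],[23,5],[24,13],[49,0]]
[[5,12],[10,5],[19,4],[23,5],[24,13],[49,0]]
[[5,12],[10,5],[16,17],[19,4],[23,5],[24,13],[49,0]]
[[5,12],[10,5],[16,17],[19,4],[23,5],[24,13],[49,0]]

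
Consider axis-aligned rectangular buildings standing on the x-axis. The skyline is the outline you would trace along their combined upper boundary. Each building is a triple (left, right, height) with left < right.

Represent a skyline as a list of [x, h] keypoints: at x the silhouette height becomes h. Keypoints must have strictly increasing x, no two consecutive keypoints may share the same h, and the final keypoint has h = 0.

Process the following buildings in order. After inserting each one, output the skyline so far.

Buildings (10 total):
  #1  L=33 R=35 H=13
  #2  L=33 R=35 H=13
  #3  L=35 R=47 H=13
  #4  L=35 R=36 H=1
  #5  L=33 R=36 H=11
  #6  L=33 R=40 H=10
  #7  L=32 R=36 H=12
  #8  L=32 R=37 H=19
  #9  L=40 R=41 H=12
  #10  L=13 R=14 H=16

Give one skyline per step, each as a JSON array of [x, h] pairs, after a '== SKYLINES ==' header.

== SKYLINES ==
[[33,13],[35,0]]
[[33,13],[35,0]]
[[33,13],[47,0]]
[[33,13],[47,0]]
[[33,13],[47,0]]
[[33,13],[47,0]]
[[32,12],[33,13],[47,0]]
[[32,19],[37,13],[47,0]]
[[32,19],[37,13],[47,0]]
[[13,16],[14,0],[32,19],[37,13],[47,0]]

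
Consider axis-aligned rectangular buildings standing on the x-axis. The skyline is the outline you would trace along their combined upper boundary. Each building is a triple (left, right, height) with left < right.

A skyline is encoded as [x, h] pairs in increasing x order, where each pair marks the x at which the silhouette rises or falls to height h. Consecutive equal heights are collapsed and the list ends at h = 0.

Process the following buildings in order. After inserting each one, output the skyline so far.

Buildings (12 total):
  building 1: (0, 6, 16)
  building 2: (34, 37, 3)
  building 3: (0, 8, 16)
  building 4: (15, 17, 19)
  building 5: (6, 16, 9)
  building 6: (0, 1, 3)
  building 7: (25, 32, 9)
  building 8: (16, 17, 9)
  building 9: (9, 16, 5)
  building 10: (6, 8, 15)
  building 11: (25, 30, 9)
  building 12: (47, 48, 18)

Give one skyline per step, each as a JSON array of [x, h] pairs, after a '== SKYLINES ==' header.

== SKYLINES ==
[[0,16],[6,0]]
[[0,16],[6,0],[34,3],[37,0]]
[[0,16],[8,0],[34,3],[37,0]]
[[0,16],[8,0],[15,19],[17,0],[34,3],[37,0]]
[[0,16],[8,9],[15,19],[17,0],[34,3],[37,0]]
[[0,16],[8,9],[15,19],[17,0],[34,3],[37,0]]
[[0,16],[8,9],[15,19],[17,0],[25,9],[32,0],[34,3],[37,0]]
[[0,16],[8,9],[15,19],[17,0],[25,9],[32,0],[34,3],[37,0]]
[[0,16],[8,9],[15,19],[17,0],[25,9],[32,0],[34,3],[37,0]]
[[0,16],[8,9],[15,19],[17,0],[25,9],[32,0],[34,3],[37,0]]
[[0,16],[8,9],[15,19],[17,0],[25,9],[32,0],[34,3],[37,0]]
[[0,16],[8,9],[15,19],[17,0],[25,9],[32,0],[34,3],[37,0],[47,18],[48,0]]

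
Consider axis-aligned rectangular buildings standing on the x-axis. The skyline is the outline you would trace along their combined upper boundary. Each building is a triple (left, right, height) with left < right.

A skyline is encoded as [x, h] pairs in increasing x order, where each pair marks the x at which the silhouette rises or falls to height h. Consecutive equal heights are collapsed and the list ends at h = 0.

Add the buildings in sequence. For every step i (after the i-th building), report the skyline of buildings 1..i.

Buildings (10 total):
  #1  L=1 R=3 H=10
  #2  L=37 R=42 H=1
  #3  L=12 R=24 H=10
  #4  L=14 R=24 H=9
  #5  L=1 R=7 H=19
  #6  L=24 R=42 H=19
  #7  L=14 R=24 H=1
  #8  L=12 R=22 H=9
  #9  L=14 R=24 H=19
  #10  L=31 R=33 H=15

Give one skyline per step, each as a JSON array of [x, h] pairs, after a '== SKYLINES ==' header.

== SKYLINES ==
[[1,10],[3,0]]
[[1,10],[3,0],[37,1],[42,0]]
[[1,10],[3,0],[12,10],[24,0],[37,1],[42,0]]
[[1,10],[3,0],[12,10],[24,0],[37,1],[42,0]]
[[1,19],[7,0],[12,10],[24,0],[37,1],[42,0]]
[[1,19],[7,0],[12,10],[24,19],[42,0]]
[[1,19],[7,0],[12,10],[24,19],[42,0]]
[[1,19],[7,0],[12,10],[24,19],[42,0]]
[[1,19],[7,0],[12,10],[14,19],[42,0]]
[[1,19],[7,0],[12,10],[14,19],[42,0]]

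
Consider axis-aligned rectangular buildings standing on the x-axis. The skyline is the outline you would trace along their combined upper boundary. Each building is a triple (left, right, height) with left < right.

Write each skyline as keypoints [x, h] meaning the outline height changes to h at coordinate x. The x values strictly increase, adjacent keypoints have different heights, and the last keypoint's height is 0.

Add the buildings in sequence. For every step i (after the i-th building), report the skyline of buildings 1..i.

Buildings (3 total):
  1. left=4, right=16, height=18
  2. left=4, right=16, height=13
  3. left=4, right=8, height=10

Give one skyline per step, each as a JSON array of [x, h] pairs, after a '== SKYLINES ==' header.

== SKYLINES ==
[[4,18],[16,0]]
[[4,18],[16,0]]
[[4,18],[16,0]]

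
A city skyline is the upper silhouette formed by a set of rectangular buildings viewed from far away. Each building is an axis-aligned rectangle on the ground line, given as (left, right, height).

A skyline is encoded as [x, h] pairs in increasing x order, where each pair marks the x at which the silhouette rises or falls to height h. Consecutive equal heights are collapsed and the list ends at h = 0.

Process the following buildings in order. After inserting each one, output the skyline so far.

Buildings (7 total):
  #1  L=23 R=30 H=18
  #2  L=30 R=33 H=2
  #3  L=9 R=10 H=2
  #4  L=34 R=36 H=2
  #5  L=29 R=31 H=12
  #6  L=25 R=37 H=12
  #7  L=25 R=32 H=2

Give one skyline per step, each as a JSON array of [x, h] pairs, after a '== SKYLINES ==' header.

== SKYLINES ==
[[23,18],[30,0]]
[[23,18],[30,2],[33,0]]
[[9,2],[10,0],[23,18],[30,2],[33,0]]
[[9,2],[10,0],[23,18],[30,2],[33,0],[34,2],[36,0]]
[[9,2],[10,0],[23,18],[30,12],[31,2],[33,0],[34,2],[36,0]]
[[9,2],[10,0],[23,18],[30,12],[37,0]]
[[9,2],[10,0],[23,18],[30,12],[37,0]]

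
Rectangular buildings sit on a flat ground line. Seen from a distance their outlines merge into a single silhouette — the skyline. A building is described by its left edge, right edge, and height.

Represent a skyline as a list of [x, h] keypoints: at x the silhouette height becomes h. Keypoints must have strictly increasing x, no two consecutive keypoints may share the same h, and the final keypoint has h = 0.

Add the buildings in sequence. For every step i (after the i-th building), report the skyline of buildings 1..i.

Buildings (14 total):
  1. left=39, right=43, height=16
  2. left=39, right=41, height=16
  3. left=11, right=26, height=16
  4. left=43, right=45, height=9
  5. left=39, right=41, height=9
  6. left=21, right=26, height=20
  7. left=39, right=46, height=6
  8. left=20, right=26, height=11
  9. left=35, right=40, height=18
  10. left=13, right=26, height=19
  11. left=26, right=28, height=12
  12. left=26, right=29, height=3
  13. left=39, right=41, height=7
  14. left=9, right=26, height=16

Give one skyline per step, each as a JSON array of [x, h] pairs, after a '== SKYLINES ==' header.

== SKYLINES ==
[[39,16],[43,0]]
[[39,16],[43,0]]
[[11,16],[26,0],[39,16],[43,0]]
[[11,16],[26,0],[39,16],[43,9],[45,0]]
[[11,16],[26,0],[39,16],[43,9],[45,0]]
[[11,16],[21,20],[26,0],[39,16],[43,9],[45,0]]
[[11,16],[21,20],[26,0],[39,16],[43,9],[45,6],[46,0]]
[[11,16],[21,20],[26,0],[39,16],[43,9],[45,6],[46,0]]
[[11,16],[21,20],[26,0],[35,18],[40,16],[43,9],[45,6],[46,0]]
[[11,16],[13,19],[21,20],[26,0],[35,18],[40,16],[43,9],[45,6],[46,0]]
[[11,16],[13,19],[21,20],[26,12],[28,0],[35,18],[40,16],[43,9],[45,6],[46,0]]
[[11,16],[13,19],[21,20],[26,12],[28,3],[29,0],[35,18],[40,16],[43,9],[45,6],[46,0]]
[[11,16],[13,19],[21,20],[26,12],[28,3],[29,0],[35,18],[40,16],[43,9],[45,6],[46,0]]
[[9,16],[13,19],[21,20],[26,12],[28,3],[29,0],[35,18],[40,16],[43,9],[45,6],[46,0]]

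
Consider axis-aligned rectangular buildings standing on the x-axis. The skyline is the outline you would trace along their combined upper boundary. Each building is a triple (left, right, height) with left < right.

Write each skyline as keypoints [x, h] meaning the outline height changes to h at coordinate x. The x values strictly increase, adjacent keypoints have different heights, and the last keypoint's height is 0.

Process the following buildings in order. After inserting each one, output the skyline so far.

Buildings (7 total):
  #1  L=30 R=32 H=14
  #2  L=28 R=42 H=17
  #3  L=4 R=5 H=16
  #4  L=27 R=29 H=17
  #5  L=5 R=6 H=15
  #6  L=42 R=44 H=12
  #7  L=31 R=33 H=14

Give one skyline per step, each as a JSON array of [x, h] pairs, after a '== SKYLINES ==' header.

== SKYLINES ==
[[30,14],[32,0]]
[[28,17],[42,0]]
[[4,16],[5,0],[28,17],[42,0]]
[[4,16],[5,0],[27,17],[42,0]]
[[4,16],[5,15],[6,0],[27,17],[42,0]]
[[4,16],[5,15],[6,0],[27,17],[42,12],[44,0]]
[[4,16],[5,15],[6,0],[27,17],[42,12],[44,0]]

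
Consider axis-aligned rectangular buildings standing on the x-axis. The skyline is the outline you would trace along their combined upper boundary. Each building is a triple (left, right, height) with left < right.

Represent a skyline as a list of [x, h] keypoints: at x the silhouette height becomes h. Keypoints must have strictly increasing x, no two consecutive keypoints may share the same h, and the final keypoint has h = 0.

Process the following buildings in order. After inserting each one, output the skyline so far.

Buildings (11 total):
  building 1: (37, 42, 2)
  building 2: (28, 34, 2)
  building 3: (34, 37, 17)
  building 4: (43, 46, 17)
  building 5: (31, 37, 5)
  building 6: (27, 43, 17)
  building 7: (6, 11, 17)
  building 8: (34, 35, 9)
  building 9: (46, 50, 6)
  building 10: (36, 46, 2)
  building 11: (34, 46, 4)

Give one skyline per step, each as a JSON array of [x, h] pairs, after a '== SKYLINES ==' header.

== SKYLINES ==
[[37,2],[42,0]]
[[28,2],[34,0],[37,2],[42,0]]
[[28,2],[34,17],[37,2],[42,0]]
[[28,2],[34,17],[37,2],[42,0],[43,17],[46,0]]
[[28,2],[31,5],[34,17],[37,2],[42,0],[43,17],[46,0]]
[[27,17],[46,0]]
[[6,17],[11,0],[27,17],[46,0]]
[[6,17],[11,0],[27,17],[46,0]]
[[6,17],[11,0],[27,17],[46,6],[50,0]]
[[6,17],[11,0],[27,17],[46,6],[50,0]]
[[6,17],[11,0],[27,17],[46,6],[50,0]]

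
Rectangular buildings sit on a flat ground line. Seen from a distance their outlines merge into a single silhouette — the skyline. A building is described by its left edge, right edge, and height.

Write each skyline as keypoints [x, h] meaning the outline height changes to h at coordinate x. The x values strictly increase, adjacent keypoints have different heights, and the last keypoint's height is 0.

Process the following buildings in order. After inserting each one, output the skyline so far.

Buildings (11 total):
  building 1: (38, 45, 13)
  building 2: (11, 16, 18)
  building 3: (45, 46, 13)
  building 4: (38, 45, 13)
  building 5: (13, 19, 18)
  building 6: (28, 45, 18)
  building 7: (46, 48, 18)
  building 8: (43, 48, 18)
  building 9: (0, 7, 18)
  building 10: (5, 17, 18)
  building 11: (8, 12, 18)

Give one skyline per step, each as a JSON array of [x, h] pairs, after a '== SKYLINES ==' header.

== SKYLINES ==
[[38,13],[45,0]]
[[11,18],[16,0],[38,13],[45,0]]
[[11,18],[16,0],[38,13],[46,0]]
[[11,18],[16,0],[38,13],[46,0]]
[[11,18],[19,0],[38,13],[46,0]]
[[11,18],[19,0],[28,18],[45,13],[46,0]]
[[11,18],[19,0],[28,18],[45,13],[46,18],[48,0]]
[[11,18],[19,0],[28,18],[48,0]]
[[0,18],[7,0],[11,18],[19,0],[28,18],[48,0]]
[[0,18],[19,0],[28,18],[48,0]]
[[0,18],[19,0],[28,18],[48,0]]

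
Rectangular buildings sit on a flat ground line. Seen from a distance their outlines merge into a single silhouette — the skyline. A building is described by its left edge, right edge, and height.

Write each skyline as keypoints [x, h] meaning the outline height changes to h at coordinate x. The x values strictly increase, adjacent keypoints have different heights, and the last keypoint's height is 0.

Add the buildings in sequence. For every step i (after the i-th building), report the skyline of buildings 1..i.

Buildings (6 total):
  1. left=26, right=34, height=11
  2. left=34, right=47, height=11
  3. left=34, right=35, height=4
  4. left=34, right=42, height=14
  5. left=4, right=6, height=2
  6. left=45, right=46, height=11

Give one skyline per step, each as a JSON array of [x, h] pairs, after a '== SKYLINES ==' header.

== SKYLINES ==
[[26,11],[34,0]]
[[26,11],[47,0]]
[[26,11],[47,0]]
[[26,11],[34,14],[42,11],[47,0]]
[[4,2],[6,0],[26,11],[34,14],[42,11],[47,0]]
[[4,2],[6,0],[26,11],[34,14],[42,11],[47,0]]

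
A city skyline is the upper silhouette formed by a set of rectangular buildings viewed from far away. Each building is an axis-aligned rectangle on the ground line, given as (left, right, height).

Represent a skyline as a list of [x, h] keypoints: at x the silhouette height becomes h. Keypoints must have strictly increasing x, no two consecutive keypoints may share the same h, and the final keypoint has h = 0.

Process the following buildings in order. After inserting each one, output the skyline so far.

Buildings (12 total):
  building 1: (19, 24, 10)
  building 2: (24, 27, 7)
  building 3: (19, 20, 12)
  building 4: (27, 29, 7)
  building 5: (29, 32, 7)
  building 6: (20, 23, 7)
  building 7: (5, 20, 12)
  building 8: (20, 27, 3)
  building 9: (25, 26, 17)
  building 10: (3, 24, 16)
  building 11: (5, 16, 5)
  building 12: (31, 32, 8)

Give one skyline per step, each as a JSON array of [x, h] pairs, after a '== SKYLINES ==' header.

== SKYLINES ==
[[19,10],[24,0]]
[[19,10],[24,7],[27,0]]
[[19,12],[20,10],[24,7],[27,0]]
[[19,12],[20,10],[24,7],[29,0]]
[[19,12],[20,10],[24,7],[32,0]]
[[19,12],[20,10],[24,7],[32,0]]
[[5,12],[20,10],[24,7],[32,0]]
[[5,12],[20,10],[24,7],[32,0]]
[[5,12],[20,10],[24,7],[25,17],[26,7],[32,0]]
[[3,16],[24,7],[25,17],[26,7],[32,0]]
[[3,16],[24,7],[25,17],[26,7],[32,0]]
[[3,16],[24,7],[25,17],[26,7],[31,8],[32,0]]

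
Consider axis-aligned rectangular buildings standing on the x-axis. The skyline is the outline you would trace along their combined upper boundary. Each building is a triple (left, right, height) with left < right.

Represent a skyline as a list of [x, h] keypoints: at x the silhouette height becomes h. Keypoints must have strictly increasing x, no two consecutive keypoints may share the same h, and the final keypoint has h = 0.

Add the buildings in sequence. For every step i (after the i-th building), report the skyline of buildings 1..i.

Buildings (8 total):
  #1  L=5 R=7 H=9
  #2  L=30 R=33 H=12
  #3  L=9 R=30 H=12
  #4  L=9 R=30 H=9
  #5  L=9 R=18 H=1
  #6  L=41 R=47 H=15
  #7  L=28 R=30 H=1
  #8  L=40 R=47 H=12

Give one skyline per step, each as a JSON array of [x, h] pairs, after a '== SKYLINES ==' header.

== SKYLINES ==
[[5,9],[7,0]]
[[5,9],[7,0],[30,12],[33,0]]
[[5,9],[7,0],[9,12],[33,0]]
[[5,9],[7,0],[9,12],[33,0]]
[[5,9],[7,0],[9,12],[33,0]]
[[5,9],[7,0],[9,12],[33,0],[41,15],[47,0]]
[[5,9],[7,0],[9,12],[33,0],[41,15],[47,0]]
[[5,9],[7,0],[9,12],[33,0],[40,12],[41,15],[47,0]]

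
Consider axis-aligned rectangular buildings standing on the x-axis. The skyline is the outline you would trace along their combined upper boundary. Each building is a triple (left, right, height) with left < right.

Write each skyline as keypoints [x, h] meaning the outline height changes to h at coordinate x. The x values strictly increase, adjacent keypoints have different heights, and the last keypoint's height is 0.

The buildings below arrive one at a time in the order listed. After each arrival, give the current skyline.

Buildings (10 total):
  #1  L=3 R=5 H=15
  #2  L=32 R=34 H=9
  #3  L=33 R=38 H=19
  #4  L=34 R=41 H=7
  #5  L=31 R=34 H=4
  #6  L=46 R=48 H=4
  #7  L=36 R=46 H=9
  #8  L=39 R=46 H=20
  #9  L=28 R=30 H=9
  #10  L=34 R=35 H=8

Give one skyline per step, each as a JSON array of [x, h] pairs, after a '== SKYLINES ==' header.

== SKYLINES ==
[[3,15],[5,0]]
[[3,15],[5,0],[32,9],[34,0]]
[[3,15],[5,0],[32,9],[33,19],[38,0]]
[[3,15],[5,0],[32,9],[33,19],[38,7],[41,0]]
[[3,15],[5,0],[31,4],[32,9],[33,19],[38,7],[41,0]]
[[3,15],[5,0],[31,4],[32,9],[33,19],[38,7],[41,0],[46,4],[48,0]]
[[3,15],[5,0],[31,4],[32,9],[33,19],[38,9],[46,4],[48,0]]
[[3,15],[5,0],[31,4],[32,9],[33,19],[38,9],[39,20],[46,4],[48,0]]
[[3,15],[5,0],[28,9],[30,0],[31,4],[32,9],[33,19],[38,9],[39,20],[46,4],[48,0]]
[[3,15],[5,0],[28,9],[30,0],[31,4],[32,9],[33,19],[38,9],[39,20],[46,4],[48,0]]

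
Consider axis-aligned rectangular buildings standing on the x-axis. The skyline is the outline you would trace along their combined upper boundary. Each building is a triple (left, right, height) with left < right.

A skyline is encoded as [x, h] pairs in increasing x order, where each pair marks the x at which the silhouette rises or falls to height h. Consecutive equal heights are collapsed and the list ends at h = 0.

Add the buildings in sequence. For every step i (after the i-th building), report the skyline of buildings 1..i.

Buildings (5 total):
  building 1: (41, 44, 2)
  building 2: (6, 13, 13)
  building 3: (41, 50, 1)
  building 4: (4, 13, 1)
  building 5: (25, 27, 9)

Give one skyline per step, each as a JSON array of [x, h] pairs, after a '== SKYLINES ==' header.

== SKYLINES ==
[[41,2],[44,0]]
[[6,13],[13,0],[41,2],[44,0]]
[[6,13],[13,0],[41,2],[44,1],[50,0]]
[[4,1],[6,13],[13,0],[41,2],[44,1],[50,0]]
[[4,1],[6,13],[13,0],[25,9],[27,0],[41,2],[44,1],[50,0]]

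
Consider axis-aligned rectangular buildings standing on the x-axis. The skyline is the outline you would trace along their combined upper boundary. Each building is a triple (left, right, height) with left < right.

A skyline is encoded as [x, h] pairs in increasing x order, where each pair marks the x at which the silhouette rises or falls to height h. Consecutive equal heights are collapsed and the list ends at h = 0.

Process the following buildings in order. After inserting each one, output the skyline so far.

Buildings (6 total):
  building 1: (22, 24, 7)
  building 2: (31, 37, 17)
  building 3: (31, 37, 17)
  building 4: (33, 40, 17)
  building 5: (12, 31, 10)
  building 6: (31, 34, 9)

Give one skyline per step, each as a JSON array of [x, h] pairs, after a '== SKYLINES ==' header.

== SKYLINES ==
[[22,7],[24,0]]
[[22,7],[24,0],[31,17],[37,0]]
[[22,7],[24,0],[31,17],[37,0]]
[[22,7],[24,0],[31,17],[40,0]]
[[12,10],[31,17],[40,0]]
[[12,10],[31,17],[40,0]]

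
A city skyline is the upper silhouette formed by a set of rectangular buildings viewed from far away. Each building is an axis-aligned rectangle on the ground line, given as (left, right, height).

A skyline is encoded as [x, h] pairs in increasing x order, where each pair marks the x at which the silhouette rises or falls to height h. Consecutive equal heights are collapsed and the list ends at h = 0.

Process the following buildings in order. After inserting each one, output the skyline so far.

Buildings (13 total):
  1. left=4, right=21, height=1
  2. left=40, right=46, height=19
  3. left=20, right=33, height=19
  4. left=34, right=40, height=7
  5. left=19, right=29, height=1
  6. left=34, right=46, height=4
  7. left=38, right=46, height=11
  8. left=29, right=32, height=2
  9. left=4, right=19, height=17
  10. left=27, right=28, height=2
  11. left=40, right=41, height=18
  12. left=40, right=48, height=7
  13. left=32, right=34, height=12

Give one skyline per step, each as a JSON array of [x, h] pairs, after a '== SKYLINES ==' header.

== SKYLINES ==
[[4,1],[21,0]]
[[4,1],[21,0],[40,19],[46,0]]
[[4,1],[20,19],[33,0],[40,19],[46,0]]
[[4,1],[20,19],[33,0],[34,7],[40,19],[46,0]]
[[4,1],[20,19],[33,0],[34,7],[40,19],[46,0]]
[[4,1],[20,19],[33,0],[34,7],[40,19],[46,0]]
[[4,1],[20,19],[33,0],[34,7],[38,11],[40,19],[46,0]]
[[4,1],[20,19],[33,0],[34,7],[38,11],[40,19],[46,0]]
[[4,17],[19,1],[20,19],[33,0],[34,7],[38,11],[40,19],[46,0]]
[[4,17],[19,1],[20,19],[33,0],[34,7],[38,11],[40,19],[46,0]]
[[4,17],[19,1],[20,19],[33,0],[34,7],[38,11],[40,19],[46,0]]
[[4,17],[19,1],[20,19],[33,0],[34,7],[38,11],[40,19],[46,7],[48,0]]
[[4,17],[19,1],[20,19],[33,12],[34,7],[38,11],[40,19],[46,7],[48,0]]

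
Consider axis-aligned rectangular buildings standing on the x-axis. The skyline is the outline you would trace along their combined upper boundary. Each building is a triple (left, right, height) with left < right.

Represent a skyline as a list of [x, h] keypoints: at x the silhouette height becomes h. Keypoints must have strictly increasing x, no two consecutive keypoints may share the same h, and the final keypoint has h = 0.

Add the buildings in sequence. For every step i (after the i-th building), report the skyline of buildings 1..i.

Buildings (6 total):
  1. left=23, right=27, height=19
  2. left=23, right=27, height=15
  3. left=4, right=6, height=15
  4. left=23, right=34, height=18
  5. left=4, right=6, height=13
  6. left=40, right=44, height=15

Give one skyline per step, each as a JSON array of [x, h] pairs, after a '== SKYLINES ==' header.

== SKYLINES ==
[[23,19],[27,0]]
[[23,19],[27,0]]
[[4,15],[6,0],[23,19],[27,0]]
[[4,15],[6,0],[23,19],[27,18],[34,0]]
[[4,15],[6,0],[23,19],[27,18],[34,0]]
[[4,15],[6,0],[23,19],[27,18],[34,0],[40,15],[44,0]]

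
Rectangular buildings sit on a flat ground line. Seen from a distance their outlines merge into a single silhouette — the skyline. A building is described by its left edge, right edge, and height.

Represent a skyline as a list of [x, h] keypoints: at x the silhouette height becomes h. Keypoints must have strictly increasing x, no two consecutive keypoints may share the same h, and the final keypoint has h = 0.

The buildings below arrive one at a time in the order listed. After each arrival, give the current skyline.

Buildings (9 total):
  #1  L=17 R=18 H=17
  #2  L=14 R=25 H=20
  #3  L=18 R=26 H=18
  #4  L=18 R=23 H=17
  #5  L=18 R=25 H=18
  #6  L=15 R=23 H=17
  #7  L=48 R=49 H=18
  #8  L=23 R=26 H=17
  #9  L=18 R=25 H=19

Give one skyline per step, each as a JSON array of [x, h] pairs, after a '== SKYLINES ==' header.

== SKYLINES ==
[[17,17],[18,0]]
[[14,20],[25,0]]
[[14,20],[25,18],[26,0]]
[[14,20],[25,18],[26,0]]
[[14,20],[25,18],[26,0]]
[[14,20],[25,18],[26,0]]
[[14,20],[25,18],[26,0],[48,18],[49,0]]
[[14,20],[25,18],[26,0],[48,18],[49,0]]
[[14,20],[25,18],[26,0],[48,18],[49,0]]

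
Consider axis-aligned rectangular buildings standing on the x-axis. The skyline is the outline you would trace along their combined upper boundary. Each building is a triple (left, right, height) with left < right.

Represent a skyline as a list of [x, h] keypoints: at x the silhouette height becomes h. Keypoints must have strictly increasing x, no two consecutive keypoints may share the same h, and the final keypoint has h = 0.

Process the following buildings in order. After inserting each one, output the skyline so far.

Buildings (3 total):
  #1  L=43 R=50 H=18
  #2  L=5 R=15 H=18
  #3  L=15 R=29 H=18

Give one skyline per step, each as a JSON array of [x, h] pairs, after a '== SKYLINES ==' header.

== SKYLINES ==
[[43,18],[50,0]]
[[5,18],[15,0],[43,18],[50,0]]
[[5,18],[29,0],[43,18],[50,0]]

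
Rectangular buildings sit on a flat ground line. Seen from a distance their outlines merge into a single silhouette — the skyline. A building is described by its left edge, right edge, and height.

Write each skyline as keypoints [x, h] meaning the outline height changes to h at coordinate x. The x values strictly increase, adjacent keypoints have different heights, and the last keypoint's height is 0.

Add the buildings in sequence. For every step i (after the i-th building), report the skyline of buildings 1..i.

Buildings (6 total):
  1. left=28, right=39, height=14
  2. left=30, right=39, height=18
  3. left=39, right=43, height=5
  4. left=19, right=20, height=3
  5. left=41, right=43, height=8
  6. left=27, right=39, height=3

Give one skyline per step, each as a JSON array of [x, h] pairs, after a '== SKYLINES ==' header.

== SKYLINES ==
[[28,14],[39,0]]
[[28,14],[30,18],[39,0]]
[[28,14],[30,18],[39,5],[43,0]]
[[19,3],[20,0],[28,14],[30,18],[39,5],[43,0]]
[[19,3],[20,0],[28,14],[30,18],[39,5],[41,8],[43,0]]
[[19,3],[20,0],[27,3],[28,14],[30,18],[39,5],[41,8],[43,0]]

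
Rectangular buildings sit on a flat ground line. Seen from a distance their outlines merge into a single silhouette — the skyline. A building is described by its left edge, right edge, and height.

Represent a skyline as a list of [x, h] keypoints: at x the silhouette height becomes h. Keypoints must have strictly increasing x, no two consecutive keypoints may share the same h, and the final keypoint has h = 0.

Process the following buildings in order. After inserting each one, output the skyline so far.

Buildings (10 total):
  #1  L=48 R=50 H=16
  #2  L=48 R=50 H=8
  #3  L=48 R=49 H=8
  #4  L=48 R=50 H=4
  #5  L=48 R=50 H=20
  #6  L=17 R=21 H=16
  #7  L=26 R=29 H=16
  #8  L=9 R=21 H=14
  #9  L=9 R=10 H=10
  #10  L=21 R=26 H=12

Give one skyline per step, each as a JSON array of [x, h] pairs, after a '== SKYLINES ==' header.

== SKYLINES ==
[[48,16],[50,0]]
[[48,16],[50,0]]
[[48,16],[50,0]]
[[48,16],[50,0]]
[[48,20],[50,0]]
[[17,16],[21,0],[48,20],[50,0]]
[[17,16],[21,0],[26,16],[29,0],[48,20],[50,0]]
[[9,14],[17,16],[21,0],[26,16],[29,0],[48,20],[50,0]]
[[9,14],[17,16],[21,0],[26,16],[29,0],[48,20],[50,0]]
[[9,14],[17,16],[21,12],[26,16],[29,0],[48,20],[50,0]]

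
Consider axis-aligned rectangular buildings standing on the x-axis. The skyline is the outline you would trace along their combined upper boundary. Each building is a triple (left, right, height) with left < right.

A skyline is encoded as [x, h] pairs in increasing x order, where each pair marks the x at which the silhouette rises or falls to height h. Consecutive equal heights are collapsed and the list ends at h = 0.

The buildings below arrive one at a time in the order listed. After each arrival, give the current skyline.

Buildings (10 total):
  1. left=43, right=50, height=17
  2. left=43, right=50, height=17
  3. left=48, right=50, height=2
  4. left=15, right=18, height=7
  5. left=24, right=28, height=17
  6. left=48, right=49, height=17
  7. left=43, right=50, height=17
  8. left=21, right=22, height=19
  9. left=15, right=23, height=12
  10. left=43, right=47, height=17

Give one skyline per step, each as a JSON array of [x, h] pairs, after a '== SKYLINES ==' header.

== SKYLINES ==
[[43,17],[50,0]]
[[43,17],[50,0]]
[[43,17],[50,0]]
[[15,7],[18,0],[43,17],[50,0]]
[[15,7],[18,0],[24,17],[28,0],[43,17],[50,0]]
[[15,7],[18,0],[24,17],[28,0],[43,17],[50,0]]
[[15,7],[18,0],[24,17],[28,0],[43,17],[50,0]]
[[15,7],[18,0],[21,19],[22,0],[24,17],[28,0],[43,17],[50,0]]
[[15,12],[21,19],[22,12],[23,0],[24,17],[28,0],[43,17],[50,0]]
[[15,12],[21,19],[22,12],[23,0],[24,17],[28,0],[43,17],[50,0]]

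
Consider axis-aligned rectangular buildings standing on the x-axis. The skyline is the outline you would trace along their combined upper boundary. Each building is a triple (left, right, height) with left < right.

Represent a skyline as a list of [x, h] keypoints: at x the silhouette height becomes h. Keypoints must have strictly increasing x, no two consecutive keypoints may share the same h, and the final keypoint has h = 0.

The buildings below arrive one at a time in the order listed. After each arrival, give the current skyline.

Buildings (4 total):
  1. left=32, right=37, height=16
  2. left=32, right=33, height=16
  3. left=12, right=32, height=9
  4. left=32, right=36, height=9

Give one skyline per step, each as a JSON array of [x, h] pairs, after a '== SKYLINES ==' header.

== SKYLINES ==
[[32,16],[37,0]]
[[32,16],[37,0]]
[[12,9],[32,16],[37,0]]
[[12,9],[32,16],[37,0]]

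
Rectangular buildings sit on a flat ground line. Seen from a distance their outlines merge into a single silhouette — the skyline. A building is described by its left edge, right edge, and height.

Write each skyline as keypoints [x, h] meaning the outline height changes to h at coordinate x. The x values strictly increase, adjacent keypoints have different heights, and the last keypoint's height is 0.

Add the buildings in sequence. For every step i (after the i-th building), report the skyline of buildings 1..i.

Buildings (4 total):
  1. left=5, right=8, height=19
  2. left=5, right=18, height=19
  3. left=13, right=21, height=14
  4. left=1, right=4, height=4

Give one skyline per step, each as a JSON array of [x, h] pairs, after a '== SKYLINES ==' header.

== SKYLINES ==
[[5,19],[8,0]]
[[5,19],[18,0]]
[[5,19],[18,14],[21,0]]
[[1,4],[4,0],[5,19],[18,14],[21,0]]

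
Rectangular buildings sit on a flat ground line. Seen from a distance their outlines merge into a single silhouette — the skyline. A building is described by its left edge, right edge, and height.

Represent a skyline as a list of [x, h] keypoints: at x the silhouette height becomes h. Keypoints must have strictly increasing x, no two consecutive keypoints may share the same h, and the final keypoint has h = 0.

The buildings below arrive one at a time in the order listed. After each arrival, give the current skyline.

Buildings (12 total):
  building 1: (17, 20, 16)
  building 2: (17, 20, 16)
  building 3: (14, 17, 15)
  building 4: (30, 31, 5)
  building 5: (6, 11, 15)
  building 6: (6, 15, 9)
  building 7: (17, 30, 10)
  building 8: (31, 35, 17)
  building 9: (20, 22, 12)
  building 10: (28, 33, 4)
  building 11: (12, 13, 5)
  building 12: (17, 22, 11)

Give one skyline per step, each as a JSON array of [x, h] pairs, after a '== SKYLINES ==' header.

== SKYLINES ==
[[17,16],[20,0]]
[[17,16],[20,0]]
[[14,15],[17,16],[20,0]]
[[14,15],[17,16],[20,0],[30,5],[31,0]]
[[6,15],[11,0],[14,15],[17,16],[20,0],[30,5],[31,0]]
[[6,15],[11,9],[14,15],[17,16],[20,0],[30,5],[31,0]]
[[6,15],[11,9],[14,15],[17,16],[20,10],[30,5],[31,0]]
[[6,15],[11,9],[14,15],[17,16],[20,10],[30,5],[31,17],[35,0]]
[[6,15],[11,9],[14,15],[17,16],[20,12],[22,10],[30,5],[31,17],[35,0]]
[[6,15],[11,9],[14,15],[17,16],[20,12],[22,10],[30,5],[31,17],[35,0]]
[[6,15],[11,9],[14,15],[17,16],[20,12],[22,10],[30,5],[31,17],[35,0]]
[[6,15],[11,9],[14,15],[17,16],[20,12],[22,10],[30,5],[31,17],[35,0]]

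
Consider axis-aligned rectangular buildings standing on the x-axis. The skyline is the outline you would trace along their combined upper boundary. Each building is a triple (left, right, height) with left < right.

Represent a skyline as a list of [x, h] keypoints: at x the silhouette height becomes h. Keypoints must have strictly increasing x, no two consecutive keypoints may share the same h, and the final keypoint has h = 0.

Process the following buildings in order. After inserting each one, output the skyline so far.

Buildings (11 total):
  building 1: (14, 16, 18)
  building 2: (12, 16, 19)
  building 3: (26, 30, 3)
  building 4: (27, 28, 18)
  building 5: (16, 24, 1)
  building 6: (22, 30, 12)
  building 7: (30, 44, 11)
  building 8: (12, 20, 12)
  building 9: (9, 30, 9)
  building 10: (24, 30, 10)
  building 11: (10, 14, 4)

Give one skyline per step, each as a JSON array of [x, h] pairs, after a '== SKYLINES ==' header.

== SKYLINES ==
[[14,18],[16,0]]
[[12,19],[16,0]]
[[12,19],[16,0],[26,3],[30,0]]
[[12,19],[16,0],[26,3],[27,18],[28,3],[30,0]]
[[12,19],[16,1],[24,0],[26,3],[27,18],[28,3],[30,0]]
[[12,19],[16,1],[22,12],[27,18],[28,12],[30,0]]
[[12,19],[16,1],[22,12],[27,18],[28,12],[30,11],[44,0]]
[[12,19],[16,12],[20,1],[22,12],[27,18],[28,12],[30,11],[44,0]]
[[9,9],[12,19],[16,12],[20,9],[22,12],[27,18],[28,12],[30,11],[44,0]]
[[9,9],[12,19],[16,12],[20,9],[22,12],[27,18],[28,12],[30,11],[44,0]]
[[9,9],[12,19],[16,12],[20,9],[22,12],[27,18],[28,12],[30,11],[44,0]]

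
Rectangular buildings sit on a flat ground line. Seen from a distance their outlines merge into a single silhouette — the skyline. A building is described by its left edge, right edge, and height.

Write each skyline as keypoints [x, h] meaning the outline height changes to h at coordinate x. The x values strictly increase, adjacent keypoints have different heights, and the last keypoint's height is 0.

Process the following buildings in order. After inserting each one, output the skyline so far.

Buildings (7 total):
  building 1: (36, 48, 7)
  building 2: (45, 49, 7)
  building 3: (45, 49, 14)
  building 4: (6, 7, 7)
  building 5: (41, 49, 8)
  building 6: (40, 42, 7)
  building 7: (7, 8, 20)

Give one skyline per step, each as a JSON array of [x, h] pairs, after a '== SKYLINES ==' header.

== SKYLINES ==
[[36,7],[48,0]]
[[36,7],[49,0]]
[[36,7],[45,14],[49,0]]
[[6,7],[7,0],[36,7],[45,14],[49,0]]
[[6,7],[7,0],[36,7],[41,8],[45,14],[49,0]]
[[6,7],[7,0],[36,7],[41,8],[45,14],[49,0]]
[[6,7],[7,20],[8,0],[36,7],[41,8],[45,14],[49,0]]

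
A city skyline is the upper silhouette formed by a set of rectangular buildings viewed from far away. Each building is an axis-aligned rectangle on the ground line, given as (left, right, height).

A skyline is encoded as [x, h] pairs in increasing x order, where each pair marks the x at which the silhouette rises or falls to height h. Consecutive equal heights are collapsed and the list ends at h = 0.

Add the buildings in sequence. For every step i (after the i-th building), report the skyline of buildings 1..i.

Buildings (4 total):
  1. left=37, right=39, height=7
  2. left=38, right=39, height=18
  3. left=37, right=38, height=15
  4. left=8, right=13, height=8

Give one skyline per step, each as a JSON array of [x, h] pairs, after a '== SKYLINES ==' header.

== SKYLINES ==
[[37,7],[39,0]]
[[37,7],[38,18],[39,0]]
[[37,15],[38,18],[39,0]]
[[8,8],[13,0],[37,15],[38,18],[39,0]]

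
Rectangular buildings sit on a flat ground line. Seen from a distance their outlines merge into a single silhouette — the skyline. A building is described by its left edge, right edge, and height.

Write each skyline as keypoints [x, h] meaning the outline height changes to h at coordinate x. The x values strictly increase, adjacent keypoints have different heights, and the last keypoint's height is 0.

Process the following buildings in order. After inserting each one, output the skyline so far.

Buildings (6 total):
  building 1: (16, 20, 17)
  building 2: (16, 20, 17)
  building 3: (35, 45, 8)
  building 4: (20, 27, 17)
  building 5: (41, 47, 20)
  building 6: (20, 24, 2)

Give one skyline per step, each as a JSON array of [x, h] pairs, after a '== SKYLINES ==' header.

== SKYLINES ==
[[16,17],[20,0]]
[[16,17],[20,0]]
[[16,17],[20,0],[35,8],[45,0]]
[[16,17],[27,0],[35,8],[45,0]]
[[16,17],[27,0],[35,8],[41,20],[47,0]]
[[16,17],[27,0],[35,8],[41,20],[47,0]]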